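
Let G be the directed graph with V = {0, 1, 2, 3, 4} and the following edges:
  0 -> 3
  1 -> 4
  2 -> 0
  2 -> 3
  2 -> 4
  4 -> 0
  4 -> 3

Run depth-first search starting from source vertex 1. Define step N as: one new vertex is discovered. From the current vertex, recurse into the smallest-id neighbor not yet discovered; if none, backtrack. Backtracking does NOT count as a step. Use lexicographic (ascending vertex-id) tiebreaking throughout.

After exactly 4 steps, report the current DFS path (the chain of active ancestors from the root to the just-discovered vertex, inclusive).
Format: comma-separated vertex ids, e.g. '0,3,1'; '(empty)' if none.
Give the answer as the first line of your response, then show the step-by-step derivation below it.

1,4,0,3

step 1: discover 1; path=1; order=1
step 2: discover 4; path=1>4; order=1,4
step 3: discover 0; path=1>4>0; order=1,4,0
step 4: discover 3; path=1>4>0>3; order=1,4,0,3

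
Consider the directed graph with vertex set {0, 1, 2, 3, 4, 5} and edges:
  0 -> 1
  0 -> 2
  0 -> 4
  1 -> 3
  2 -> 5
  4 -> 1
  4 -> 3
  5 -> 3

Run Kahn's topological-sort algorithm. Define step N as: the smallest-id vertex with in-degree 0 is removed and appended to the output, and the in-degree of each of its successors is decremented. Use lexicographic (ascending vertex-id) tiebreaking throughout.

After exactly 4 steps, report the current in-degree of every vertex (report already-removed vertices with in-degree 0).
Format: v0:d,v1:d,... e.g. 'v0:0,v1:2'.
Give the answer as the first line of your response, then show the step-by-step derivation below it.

v0:0,v1:0,v2:0,v3:1,v4:0,v5:0

step 1: output 0; order=[0]; indeg=(0,1,0,3,0,1)
step 2: output 2; order=[0,2]; indeg=(0,1,0,3,0,0)
step 3: output 4; order=[0,2,4]; indeg=(0,0,0,2,0,0)
step 4: output 1; order=[0,2,4,1]; indeg=(0,0,0,1,0,0)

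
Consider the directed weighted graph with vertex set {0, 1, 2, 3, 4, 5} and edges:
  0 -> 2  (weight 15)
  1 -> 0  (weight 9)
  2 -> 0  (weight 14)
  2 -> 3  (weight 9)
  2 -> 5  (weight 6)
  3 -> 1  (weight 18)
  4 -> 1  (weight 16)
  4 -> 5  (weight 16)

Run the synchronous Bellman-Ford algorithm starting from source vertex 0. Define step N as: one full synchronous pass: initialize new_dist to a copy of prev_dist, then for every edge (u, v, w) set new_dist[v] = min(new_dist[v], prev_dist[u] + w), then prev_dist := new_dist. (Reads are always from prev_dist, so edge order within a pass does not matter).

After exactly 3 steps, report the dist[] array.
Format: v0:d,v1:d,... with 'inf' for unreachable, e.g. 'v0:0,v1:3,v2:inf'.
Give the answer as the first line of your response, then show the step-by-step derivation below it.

v0:0,v1:42,v2:15,v3:24,v4:inf,v5:21

step 1: dist = v0:0,v1:inf,v2:15,v3:inf,v4:inf,v5:inf
step 2: dist = v0:0,v1:inf,v2:15,v3:24,v4:inf,v5:21
step 3: dist = v0:0,v1:42,v2:15,v3:24,v4:inf,v5:21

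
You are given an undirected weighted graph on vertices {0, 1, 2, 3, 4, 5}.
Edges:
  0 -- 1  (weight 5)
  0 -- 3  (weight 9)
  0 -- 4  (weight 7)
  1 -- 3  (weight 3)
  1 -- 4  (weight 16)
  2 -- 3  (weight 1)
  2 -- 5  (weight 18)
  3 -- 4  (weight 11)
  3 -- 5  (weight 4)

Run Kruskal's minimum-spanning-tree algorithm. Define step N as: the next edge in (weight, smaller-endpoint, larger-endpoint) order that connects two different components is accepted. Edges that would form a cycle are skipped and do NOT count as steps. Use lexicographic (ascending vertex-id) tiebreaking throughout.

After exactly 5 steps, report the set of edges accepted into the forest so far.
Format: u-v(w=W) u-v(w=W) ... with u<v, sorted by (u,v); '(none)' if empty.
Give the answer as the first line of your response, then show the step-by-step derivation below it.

0-1(w=5) 0-4(w=7) 1-3(w=3) 2-3(w=1) 3-5(w=4)

step 1: add edge 2-3 (w=1); MST = {2-3(w=1)}
step 2: add edge 1-3 (w=3); MST = {1-3(w=3) 2-3(w=1)}
step 3: add edge 3-5 (w=4); MST = {1-3(w=3) 2-3(w=1) 3-5(w=4)}
step 4: add edge 0-1 (w=5); MST = {0-1(w=5) 1-3(w=3) 2-3(w=1) 3-5(w=4)}
step 5: add edge 0-4 (w=7); MST = {0-1(w=5) 0-4(w=7) 1-3(w=3) 2-3(w=1) 3-5(w=4)}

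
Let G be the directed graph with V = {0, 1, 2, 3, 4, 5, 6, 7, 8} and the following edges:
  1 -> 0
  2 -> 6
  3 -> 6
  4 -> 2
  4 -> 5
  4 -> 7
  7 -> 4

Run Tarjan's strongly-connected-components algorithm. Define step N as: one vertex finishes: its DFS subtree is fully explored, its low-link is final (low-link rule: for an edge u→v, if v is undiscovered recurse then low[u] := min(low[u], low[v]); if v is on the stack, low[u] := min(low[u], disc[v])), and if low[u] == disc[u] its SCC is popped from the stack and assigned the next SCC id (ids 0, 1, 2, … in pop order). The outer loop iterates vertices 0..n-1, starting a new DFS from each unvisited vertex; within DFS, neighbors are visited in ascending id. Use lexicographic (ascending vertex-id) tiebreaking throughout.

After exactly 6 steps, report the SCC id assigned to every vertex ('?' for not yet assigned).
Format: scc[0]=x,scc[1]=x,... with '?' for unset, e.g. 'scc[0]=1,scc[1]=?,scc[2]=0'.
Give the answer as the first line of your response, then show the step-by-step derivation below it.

scc[0]=0,scc[1]=1,scc[2]=3,scc[3]=4,scc[4]=?,scc[5]=5,scc[6]=2,scc[7]=?,scc[8]=?

step 1: low=(low[0]=0,low[1]=?,low[2]=?,low[3]=?,low[4]=?,low[5]=?,low[6]=?,low[7]=?,low[8]=?); scc=(scc[0]=0,scc[1]=?,scc[2]=?,scc[3]=?,scc[4]=?,scc[5]=?,scc[6]=?,scc[7]=?,scc[8]=?)
step 2: low=(low[0]=0,low[1]=1,low[2]=?,low[3]=?,low[4]=?,low[5]=?,low[6]=?,low[7]=?,low[8]=?); scc=(scc[0]=0,scc[1]=1,scc[2]=?,scc[3]=?,scc[4]=?,scc[5]=?,scc[6]=?,scc[7]=?,scc[8]=?)
step 3: low=(low[0]=0,low[1]=1,low[2]=2,low[3]=?,low[4]=?,low[5]=?,low[6]=3,low[7]=?,low[8]=?); scc=(scc[0]=0,scc[1]=1,scc[2]=?,scc[3]=?,scc[4]=?,scc[5]=?,scc[6]=2,scc[7]=?,scc[8]=?)
step 4: low=(low[0]=0,low[1]=1,low[2]=2,low[3]=?,low[4]=?,low[5]=?,low[6]=3,low[7]=?,low[8]=?); scc=(scc[0]=0,scc[1]=1,scc[2]=3,scc[3]=?,scc[4]=?,scc[5]=?,scc[6]=2,scc[7]=?,scc[8]=?)
step 5: low=(low[0]=0,low[1]=1,low[2]=2,low[3]=4,low[4]=?,low[5]=?,low[6]=3,low[7]=?,low[8]=?); scc=(scc[0]=0,scc[1]=1,scc[2]=3,scc[3]=4,scc[4]=?,scc[5]=?,scc[6]=2,scc[7]=?,scc[8]=?)
step 6: low=(low[0]=0,low[1]=1,low[2]=2,low[3]=4,low[4]=5,low[5]=6,low[6]=3,low[7]=?,low[8]=?); scc=(scc[0]=0,scc[1]=1,scc[2]=3,scc[3]=4,scc[4]=?,scc[5]=5,scc[6]=2,scc[7]=?,scc[8]=?)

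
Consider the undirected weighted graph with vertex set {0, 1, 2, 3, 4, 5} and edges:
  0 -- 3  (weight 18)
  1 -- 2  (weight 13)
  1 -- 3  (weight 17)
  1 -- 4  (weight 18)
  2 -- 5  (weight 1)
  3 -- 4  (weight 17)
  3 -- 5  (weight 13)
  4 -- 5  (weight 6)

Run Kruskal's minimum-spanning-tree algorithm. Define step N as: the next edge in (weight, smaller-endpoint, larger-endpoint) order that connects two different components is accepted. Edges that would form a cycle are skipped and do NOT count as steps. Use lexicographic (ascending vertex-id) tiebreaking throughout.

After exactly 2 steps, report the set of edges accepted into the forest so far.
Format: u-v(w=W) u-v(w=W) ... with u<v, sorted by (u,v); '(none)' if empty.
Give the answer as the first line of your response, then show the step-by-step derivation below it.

2-5(w=1) 4-5(w=6)

step 1: add edge 2-5 (w=1); MST = {2-5(w=1)}
step 2: add edge 4-5 (w=6); MST = {2-5(w=1) 4-5(w=6)}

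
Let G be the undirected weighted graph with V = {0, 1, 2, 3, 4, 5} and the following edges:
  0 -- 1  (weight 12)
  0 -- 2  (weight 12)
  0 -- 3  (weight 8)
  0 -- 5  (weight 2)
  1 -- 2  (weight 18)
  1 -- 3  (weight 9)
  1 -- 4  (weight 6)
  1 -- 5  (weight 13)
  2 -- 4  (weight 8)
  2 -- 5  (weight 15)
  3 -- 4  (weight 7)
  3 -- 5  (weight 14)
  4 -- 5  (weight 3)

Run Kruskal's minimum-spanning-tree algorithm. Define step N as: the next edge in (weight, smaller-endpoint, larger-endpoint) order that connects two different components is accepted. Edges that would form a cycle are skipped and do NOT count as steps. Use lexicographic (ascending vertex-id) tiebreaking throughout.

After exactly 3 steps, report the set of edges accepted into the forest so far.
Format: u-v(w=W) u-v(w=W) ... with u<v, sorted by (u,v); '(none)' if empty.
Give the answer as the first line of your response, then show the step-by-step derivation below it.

0-5(w=2) 1-4(w=6) 4-5(w=3)

step 1: add edge 0-5 (w=2); MST = {0-5(w=2)}
step 2: add edge 4-5 (w=3); MST = {0-5(w=2) 4-5(w=3)}
step 3: add edge 1-4 (w=6); MST = {0-5(w=2) 1-4(w=6) 4-5(w=3)}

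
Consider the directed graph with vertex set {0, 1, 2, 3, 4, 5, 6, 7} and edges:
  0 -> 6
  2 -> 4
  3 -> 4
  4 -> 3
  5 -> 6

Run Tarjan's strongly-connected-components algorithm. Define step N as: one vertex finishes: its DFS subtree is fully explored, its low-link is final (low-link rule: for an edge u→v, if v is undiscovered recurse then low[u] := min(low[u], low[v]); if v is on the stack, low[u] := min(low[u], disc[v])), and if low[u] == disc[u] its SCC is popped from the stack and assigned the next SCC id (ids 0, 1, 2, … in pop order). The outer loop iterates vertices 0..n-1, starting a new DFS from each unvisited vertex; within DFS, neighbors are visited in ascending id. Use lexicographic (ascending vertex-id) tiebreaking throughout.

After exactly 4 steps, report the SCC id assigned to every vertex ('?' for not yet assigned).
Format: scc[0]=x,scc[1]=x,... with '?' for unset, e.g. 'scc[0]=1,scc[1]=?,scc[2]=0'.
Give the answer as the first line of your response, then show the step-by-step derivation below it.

scc[0]=1,scc[1]=2,scc[2]=?,scc[3]=?,scc[4]=?,scc[5]=?,scc[6]=0,scc[7]=?

step 1: low=(low[0]=0,low[1]=?,low[2]=?,low[3]=?,low[4]=?,low[5]=?,low[6]=1,low[7]=?); scc=(scc[0]=?,scc[1]=?,scc[2]=?,scc[3]=?,scc[4]=?,scc[5]=?,scc[6]=0,scc[7]=?)
step 2: low=(low[0]=0,low[1]=?,low[2]=?,low[3]=?,low[4]=?,low[5]=?,low[6]=1,low[7]=?); scc=(scc[0]=1,scc[1]=?,scc[2]=?,scc[3]=?,scc[4]=?,scc[5]=?,scc[6]=0,scc[7]=?)
step 3: low=(low[0]=0,low[1]=2,low[2]=?,low[3]=?,low[4]=?,low[5]=?,low[6]=1,low[7]=?); scc=(scc[0]=1,scc[1]=2,scc[2]=?,scc[3]=?,scc[4]=?,scc[5]=?,scc[6]=0,scc[7]=?)
step 4: low=(low[0]=0,low[1]=2,low[2]=3,low[3]=4,low[4]=4,low[5]=?,low[6]=1,low[7]=?); scc=(scc[0]=1,scc[1]=2,scc[2]=?,scc[3]=?,scc[4]=?,scc[5]=?,scc[6]=0,scc[7]=?)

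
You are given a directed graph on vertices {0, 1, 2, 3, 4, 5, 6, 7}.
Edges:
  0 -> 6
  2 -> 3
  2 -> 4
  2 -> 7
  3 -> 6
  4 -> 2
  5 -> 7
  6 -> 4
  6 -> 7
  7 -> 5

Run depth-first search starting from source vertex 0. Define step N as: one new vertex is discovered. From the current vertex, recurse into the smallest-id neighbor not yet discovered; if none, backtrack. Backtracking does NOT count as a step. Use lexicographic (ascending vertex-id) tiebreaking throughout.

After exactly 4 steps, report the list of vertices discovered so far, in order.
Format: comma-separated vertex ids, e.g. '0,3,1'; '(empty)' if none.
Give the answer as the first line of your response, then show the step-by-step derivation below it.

0,6,4,2

step 1: discover 0; path=0; order=0
step 2: discover 6; path=0>6; order=0,6
step 3: discover 4; path=0>6>4; order=0,6,4
step 4: discover 2; path=0>6>4>2; order=0,6,4,2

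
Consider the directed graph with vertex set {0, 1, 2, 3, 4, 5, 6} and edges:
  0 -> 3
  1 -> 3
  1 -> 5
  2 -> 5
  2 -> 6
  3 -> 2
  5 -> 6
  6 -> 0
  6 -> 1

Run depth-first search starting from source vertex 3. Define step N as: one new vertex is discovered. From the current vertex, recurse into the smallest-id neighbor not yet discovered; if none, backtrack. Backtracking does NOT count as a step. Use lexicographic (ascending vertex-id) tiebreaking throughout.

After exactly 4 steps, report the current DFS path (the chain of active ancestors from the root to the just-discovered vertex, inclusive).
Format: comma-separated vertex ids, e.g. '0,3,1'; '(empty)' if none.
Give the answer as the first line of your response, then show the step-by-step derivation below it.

3,2,5,6

step 1: discover 3; path=3; order=3
step 2: discover 2; path=3>2; order=3,2
step 3: discover 5; path=3>2>5; order=3,2,5
step 4: discover 6; path=3>2>5>6; order=3,2,5,6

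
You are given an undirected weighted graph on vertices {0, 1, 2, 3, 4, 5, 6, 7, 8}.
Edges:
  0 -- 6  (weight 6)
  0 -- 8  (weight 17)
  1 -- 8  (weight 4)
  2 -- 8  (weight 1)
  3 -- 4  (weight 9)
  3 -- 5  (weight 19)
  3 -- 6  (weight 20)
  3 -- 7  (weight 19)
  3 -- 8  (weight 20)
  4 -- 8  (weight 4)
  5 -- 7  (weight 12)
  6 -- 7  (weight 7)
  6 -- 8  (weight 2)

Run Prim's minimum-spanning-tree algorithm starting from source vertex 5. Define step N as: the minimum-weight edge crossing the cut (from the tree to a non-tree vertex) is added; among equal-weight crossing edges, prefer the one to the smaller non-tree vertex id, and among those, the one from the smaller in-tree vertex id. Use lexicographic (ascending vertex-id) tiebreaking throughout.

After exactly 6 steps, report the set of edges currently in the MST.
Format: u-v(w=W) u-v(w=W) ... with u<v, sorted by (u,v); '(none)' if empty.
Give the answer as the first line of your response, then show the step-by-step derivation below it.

1-8(w=4) 2-8(w=1) 4-8(w=4) 5-7(w=12) 6-7(w=7) 6-8(w=2)

step 1: add edge 5-7 (w=12); MST = {5-7(w=12)}
step 2: add edge 6-7 (w=7); MST = {5-7(w=12) 6-7(w=7)}
step 3: add edge 6-8 (w=2); MST = {5-7(w=12) 6-7(w=7) 6-8(w=2)}
step 4: add edge 2-8 (w=1); MST = {2-8(w=1) 5-7(w=12) 6-7(w=7) 6-8(w=2)}
step 5: add edge 1-8 (w=4); MST = {1-8(w=4) 2-8(w=1) 5-7(w=12) 6-7(w=7) 6-8(w=2)}
step 6: add edge 4-8 (w=4); MST = {1-8(w=4) 2-8(w=1) 4-8(w=4) 5-7(w=12) 6-7(w=7) 6-8(w=2)}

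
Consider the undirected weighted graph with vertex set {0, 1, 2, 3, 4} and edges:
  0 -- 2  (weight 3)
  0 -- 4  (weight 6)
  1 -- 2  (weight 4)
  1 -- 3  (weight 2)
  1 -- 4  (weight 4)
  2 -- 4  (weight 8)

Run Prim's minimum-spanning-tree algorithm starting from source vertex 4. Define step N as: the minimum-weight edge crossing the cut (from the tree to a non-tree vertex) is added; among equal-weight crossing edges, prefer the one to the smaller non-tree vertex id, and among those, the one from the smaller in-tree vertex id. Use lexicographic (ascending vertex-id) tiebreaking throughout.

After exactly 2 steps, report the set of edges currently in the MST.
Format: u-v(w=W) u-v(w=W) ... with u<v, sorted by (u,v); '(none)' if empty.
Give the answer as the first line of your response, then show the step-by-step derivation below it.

1-3(w=2) 1-4(w=4)

step 1: add edge 1-4 (w=4); MST = {1-4(w=4)}
step 2: add edge 1-3 (w=2); MST = {1-3(w=2) 1-4(w=4)}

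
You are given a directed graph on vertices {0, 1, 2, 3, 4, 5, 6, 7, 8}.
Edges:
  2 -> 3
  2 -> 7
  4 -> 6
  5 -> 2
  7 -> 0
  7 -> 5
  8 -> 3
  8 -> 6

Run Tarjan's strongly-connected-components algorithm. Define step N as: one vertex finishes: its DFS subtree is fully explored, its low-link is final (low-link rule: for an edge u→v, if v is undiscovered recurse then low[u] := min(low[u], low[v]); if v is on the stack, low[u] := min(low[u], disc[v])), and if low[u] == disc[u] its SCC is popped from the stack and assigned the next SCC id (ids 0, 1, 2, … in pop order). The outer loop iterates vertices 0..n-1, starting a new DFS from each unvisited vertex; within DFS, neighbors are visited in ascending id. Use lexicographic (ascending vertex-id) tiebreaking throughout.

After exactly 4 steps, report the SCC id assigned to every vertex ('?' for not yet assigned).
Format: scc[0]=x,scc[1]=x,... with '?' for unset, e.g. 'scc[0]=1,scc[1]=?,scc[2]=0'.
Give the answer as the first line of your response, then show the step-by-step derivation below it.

scc[0]=0,scc[1]=1,scc[2]=?,scc[3]=2,scc[4]=?,scc[5]=?,scc[6]=?,scc[7]=?,scc[8]=?

step 1: low=(low[0]=0,low[1]=?,low[2]=?,low[3]=?,low[4]=?,low[5]=?,low[6]=?,low[7]=?,low[8]=?); scc=(scc[0]=0,scc[1]=?,scc[2]=?,scc[3]=?,scc[4]=?,scc[5]=?,scc[6]=?,scc[7]=?,scc[8]=?)
step 2: low=(low[0]=0,low[1]=1,low[2]=?,low[3]=?,low[4]=?,low[5]=?,low[6]=?,low[7]=?,low[8]=?); scc=(scc[0]=0,scc[1]=1,scc[2]=?,scc[3]=?,scc[4]=?,scc[5]=?,scc[6]=?,scc[7]=?,scc[8]=?)
step 3: low=(low[0]=0,low[1]=1,low[2]=2,low[3]=3,low[4]=?,low[5]=?,low[6]=?,low[7]=?,low[8]=?); scc=(scc[0]=0,scc[1]=1,scc[2]=?,scc[3]=2,scc[4]=?,scc[5]=?,scc[6]=?,scc[7]=?,scc[8]=?)
step 4: low=(low[0]=0,low[1]=1,low[2]=2,low[3]=3,low[4]=?,low[5]=2,low[6]=?,low[7]=4,low[8]=?); scc=(scc[0]=0,scc[1]=1,scc[2]=?,scc[3]=2,scc[4]=?,scc[5]=?,scc[6]=?,scc[7]=?,scc[8]=?)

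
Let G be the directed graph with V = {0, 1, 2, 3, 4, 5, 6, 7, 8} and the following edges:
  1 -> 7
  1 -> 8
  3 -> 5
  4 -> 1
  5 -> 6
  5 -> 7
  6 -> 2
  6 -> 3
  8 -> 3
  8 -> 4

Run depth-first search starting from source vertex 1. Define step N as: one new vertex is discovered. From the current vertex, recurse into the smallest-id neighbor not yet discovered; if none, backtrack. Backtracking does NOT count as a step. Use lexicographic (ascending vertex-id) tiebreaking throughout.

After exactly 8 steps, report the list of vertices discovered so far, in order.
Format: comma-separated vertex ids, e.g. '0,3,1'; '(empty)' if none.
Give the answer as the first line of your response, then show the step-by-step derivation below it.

1,7,8,3,5,6,2,4

step 1: discover 1; path=1; order=1
step 2: discover 7; path=1>7; order=1,7
step 3: discover 8; path=1>8; order=1,7,8
step 4: discover 3; path=1>8>3; order=1,7,8,3
step 5: discover 5; path=1>8>3>5; order=1,7,8,3,5
step 6: discover 6; path=1>8>3>5>6; order=1,7,8,3,5,6
step 7: discover 2; path=1>8>3>5>6>2; order=1,7,8,3,5,6,2
step 8: discover 4; path=1>8>4; order=1,7,8,3,5,6,2,4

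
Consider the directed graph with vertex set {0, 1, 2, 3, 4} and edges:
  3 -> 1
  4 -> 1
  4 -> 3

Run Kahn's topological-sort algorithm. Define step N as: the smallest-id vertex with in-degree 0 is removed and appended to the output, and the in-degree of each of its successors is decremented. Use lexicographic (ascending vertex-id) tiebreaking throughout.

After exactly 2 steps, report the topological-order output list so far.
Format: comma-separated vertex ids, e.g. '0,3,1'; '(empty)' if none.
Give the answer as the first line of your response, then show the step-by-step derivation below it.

0,2

step 1: output 0; order=[0]; indeg=(0,2,0,1,0)
step 2: output 2; order=[0,2]; indeg=(0,2,0,1,0)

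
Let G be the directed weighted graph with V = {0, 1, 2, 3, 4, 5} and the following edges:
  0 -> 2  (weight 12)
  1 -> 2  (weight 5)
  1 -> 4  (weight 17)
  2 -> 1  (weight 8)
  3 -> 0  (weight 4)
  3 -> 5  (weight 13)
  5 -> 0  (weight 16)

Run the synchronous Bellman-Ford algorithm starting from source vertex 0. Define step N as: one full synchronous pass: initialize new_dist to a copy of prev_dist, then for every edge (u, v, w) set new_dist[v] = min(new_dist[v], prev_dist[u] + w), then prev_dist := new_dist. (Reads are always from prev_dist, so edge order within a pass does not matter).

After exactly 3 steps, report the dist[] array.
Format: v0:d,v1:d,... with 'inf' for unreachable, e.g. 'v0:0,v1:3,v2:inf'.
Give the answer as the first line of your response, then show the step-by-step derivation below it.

v0:0,v1:20,v2:12,v3:inf,v4:37,v5:inf

step 1: dist = v0:0,v1:inf,v2:12,v3:inf,v4:inf,v5:inf
step 2: dist = v0:0,v1:20,v2:12,v3:inf,v4:inf,v5:inf
step 3: dist = v0:0,v1:20,v2:12,v3:inf,v4:37,v5:inf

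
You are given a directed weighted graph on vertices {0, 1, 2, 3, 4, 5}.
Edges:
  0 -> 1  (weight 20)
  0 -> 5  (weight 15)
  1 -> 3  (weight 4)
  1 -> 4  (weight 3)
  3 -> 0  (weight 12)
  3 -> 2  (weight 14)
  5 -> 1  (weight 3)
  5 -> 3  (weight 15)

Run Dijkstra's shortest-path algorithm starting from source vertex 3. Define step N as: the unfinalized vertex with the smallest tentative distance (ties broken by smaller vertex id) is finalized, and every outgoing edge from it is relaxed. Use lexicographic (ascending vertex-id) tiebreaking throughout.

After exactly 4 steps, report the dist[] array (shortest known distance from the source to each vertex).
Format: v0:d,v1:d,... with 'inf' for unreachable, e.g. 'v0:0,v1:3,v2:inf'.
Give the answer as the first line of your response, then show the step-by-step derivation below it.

v0:12,v1:30,v2:14,v3:0,v4:inf,v5:27

step 1: dist = v0:12,v1:inf,v2:14,v3:0,v4:inf,v5:inf
step 2: dist = v0:12,v1:32,v2:14,v3:0,v4:inf,v5:27
step 3: dist = v0:12,v1:32,v2:14,v3:0,v4:inf,v5:27
step 4: dist = v0:12,v1:30,v2:14,v3:0,v4:inf,v5:27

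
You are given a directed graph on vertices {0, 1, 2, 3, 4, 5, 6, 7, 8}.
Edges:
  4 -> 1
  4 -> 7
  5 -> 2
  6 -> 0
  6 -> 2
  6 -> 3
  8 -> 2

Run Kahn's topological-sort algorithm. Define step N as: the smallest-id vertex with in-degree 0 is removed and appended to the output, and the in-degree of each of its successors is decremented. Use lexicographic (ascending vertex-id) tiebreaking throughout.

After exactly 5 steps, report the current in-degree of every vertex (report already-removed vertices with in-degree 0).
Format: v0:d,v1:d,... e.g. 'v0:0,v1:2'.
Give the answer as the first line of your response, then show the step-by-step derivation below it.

v0:0,v1:0,v2:1,v3:0,v4:0,v5:0,v6:0,v7:0,v8:0

step 1: output 4; order=[4]; indeg=(1,0,3,1,0,0,0,0,0)
step 2: output 1; order=[4,1]; indeg=(1,0,3,1,0,0,0,0,0)
step 3: output 5; order=[4,1,5]; indeg=(1,0,2,1,0,0,0,0,0)
step 4: output 6; order=[4,1,5,6]; indeg=(0,0,1,0,0,0,0,0,0)
step 5: output 0; order=[4,1,5,6,0]; indeg=(0,0,1,0,0,0,0,0,0)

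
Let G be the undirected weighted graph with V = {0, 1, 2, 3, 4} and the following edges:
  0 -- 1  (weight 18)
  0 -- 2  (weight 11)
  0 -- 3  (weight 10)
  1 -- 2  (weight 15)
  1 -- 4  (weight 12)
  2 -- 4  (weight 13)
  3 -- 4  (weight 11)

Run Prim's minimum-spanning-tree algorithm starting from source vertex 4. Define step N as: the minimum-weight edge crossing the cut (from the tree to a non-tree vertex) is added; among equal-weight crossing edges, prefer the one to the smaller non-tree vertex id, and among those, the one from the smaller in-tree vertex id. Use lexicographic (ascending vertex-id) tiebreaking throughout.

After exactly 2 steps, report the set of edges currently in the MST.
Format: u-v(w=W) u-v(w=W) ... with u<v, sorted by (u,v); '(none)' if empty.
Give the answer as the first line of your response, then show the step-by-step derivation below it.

0-3(w=10) 3-4(w=11)

step 1: add edge 3-4 (w=11); MST = {3-4(w=11)}
step 2: add edge 0-3 (w=10); MST = {0-3(w=10) 3-4(w=11)}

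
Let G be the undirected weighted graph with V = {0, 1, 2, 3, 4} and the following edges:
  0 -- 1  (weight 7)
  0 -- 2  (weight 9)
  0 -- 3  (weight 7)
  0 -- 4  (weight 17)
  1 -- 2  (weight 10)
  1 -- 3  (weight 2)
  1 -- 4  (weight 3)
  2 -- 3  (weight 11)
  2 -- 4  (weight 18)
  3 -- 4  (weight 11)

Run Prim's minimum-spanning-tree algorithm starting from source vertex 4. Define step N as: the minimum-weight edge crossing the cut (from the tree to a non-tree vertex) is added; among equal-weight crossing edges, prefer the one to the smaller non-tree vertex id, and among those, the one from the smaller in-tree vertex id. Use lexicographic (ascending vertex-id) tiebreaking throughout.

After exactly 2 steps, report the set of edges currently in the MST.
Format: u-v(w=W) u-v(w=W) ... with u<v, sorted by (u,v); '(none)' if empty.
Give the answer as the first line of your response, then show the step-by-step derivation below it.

1-3(w=2) 1-4(w=3)

step 1: add edge 1-4 (w=3); MST = {1-4(w=3)}
step 2: add edge 1-3 (w=2); MST = {1-3(w=2) 1-4(w=3)}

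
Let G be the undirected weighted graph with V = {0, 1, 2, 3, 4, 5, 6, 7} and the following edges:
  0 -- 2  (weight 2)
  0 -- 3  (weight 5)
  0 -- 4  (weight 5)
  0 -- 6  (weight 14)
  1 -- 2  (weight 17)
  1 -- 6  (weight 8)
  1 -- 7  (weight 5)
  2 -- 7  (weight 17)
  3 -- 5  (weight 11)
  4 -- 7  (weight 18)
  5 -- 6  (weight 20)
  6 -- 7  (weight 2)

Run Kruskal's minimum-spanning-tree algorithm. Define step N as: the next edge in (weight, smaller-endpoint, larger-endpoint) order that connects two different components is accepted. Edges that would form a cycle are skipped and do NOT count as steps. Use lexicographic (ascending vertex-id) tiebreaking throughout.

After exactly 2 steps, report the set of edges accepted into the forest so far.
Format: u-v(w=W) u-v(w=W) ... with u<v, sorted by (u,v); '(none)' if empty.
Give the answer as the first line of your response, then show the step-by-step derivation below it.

0-2(w=2) 6-7(w=2)

step 1: add edge 0-2 (w=2); MST = {0-2(w=2)}
step 2: add edge 6-7 (w=2); MST = {0-2(w=2) 6-7(w=2)}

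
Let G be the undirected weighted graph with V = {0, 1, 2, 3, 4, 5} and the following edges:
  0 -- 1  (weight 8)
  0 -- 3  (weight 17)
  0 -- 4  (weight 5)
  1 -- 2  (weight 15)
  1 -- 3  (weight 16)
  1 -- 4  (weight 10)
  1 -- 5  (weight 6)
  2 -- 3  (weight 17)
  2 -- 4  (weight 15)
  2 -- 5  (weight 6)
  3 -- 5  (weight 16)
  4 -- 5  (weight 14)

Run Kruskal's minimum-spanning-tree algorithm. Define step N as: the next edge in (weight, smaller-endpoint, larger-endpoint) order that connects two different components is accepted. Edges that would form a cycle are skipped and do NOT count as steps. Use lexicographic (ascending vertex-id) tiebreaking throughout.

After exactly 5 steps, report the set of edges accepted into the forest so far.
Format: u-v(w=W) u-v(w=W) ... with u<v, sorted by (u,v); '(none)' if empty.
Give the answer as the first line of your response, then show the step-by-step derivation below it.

0-1(w=8) 0-4(w=5) 1-3(w=16) 1-5(w=6) 2-5(w=6)

step 1: add edge 0-4 (w=5); MST = {0-4(w=5)}
step 2: add edge 1-5 (w=6); MST = {0-4(w=5) 1-5(w=6)}
step 3: add edge 2-5 (w=6); MST = {0-4(w=5) 1-5(w=6) 2-5(w=6)}
step 4: add edge 0-1 (w=8); MST = {0-1(w=8) 0-4(w=5) 1-5(w=6) 2-5(w=6)}
step 5: add edge 1-3 (w=16); MST = {0-1(w=8) 0-4(w=5) 1-3(w=16) 1-5(w=6) 2-5(w=6)}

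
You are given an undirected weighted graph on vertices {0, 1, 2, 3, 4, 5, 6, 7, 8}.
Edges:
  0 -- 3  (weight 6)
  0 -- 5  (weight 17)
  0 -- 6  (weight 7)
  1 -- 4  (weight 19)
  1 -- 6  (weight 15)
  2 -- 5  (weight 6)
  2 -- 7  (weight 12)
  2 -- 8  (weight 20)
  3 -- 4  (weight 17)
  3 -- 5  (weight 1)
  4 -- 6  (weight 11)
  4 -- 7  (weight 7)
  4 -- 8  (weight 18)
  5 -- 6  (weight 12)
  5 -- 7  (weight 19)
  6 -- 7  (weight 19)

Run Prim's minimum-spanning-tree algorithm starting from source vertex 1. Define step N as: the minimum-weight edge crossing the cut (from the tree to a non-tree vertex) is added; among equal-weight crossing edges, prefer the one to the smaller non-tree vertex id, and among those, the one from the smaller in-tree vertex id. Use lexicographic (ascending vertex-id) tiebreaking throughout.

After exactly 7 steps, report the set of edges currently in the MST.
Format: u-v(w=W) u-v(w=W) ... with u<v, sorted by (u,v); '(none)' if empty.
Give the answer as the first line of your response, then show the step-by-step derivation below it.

0-3(w=6) 0-6(w=7) 1-6(w=15) 2-5(w=6) 3-5(w=1) 4-6(w=11) 4-7(w=7)

step 1: add edge 1-6 (w=15); MST = {1-6(w=15)}
step 2: add edge 0-6 (w=7); MST = {0-6(w=7) 1-6(w=15)}
step 3: add edge 0-3 (w=6); MST = {0-3(w=6) 0-6(w=7) 1-6(w=15)}
step 4: add edge 3-5 (w=1); MST = {0-3(w=6) 0-6(w=7) 1-6(w=15) 3-5(w=1)}
step 5: add edge 2-5 (w=6); MST = {0-3(w=6) 0-6(w=7) 1-6(w=15) 2-5(w=6) 3-5(w=1)}
step 6: add edge 4-6 (w=11); MST = {0-3(w=6) 0-6(w=7) 1-6(w=15) 2-5(w=6) 3-5(w=1) 4-6(w=11)}
step 7: add edge 4-7 (w=7); MST = {0-3(w=6) 0-6(w=7) 1-6(w=15) 2-5(w=6) 3-5(w=1) 4-6(w=11) 4-7(w=7)}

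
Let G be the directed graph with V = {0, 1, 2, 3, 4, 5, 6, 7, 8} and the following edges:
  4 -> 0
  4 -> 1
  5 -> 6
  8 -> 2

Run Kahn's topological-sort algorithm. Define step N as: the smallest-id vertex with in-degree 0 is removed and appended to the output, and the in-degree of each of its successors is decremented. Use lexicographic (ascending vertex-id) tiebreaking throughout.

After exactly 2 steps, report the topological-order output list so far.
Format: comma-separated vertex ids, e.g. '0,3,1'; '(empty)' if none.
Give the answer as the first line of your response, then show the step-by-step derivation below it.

3,4

step 1: output 3; order=[3]; indeg=(1,1,1,0,0,0,1,0,0)
step 2: output 4; order=[3,4]; indeg=(0,0,1,0,0,0,1,0,0)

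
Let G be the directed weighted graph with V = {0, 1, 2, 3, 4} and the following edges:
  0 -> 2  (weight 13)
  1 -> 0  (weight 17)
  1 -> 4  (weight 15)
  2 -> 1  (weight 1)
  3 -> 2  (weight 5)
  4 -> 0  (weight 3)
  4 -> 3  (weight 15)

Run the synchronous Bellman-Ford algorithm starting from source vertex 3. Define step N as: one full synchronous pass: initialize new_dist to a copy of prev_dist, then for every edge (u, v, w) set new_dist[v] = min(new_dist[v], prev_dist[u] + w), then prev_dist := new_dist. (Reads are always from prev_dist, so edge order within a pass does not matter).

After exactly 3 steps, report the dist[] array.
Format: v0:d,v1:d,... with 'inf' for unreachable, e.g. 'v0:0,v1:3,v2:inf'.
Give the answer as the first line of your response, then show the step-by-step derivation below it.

v0:23,v1:6,v2:5,v3:0,v4:21

step 1: dist = v0:inf,v1:inf,v2:5,v3:0,v4:inf
step 2: dist = v0:inf,v1:6,v2:5,v3:0,v4:inf
step 3: dist = v0:23,v1:6,v2:5,v3:0,v4:21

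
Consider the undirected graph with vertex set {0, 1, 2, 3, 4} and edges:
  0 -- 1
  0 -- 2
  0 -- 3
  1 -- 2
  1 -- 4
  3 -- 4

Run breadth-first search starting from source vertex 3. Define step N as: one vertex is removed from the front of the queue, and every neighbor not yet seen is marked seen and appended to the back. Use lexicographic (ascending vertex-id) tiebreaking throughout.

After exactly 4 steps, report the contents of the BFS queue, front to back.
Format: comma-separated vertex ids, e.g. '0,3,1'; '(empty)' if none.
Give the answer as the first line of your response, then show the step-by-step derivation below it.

2

step 1: dequeue 3; queue=[0,4]; order=3
step 2: dequeue 0; queue=[4,1,2]; order=3,0
step 3: dequeue 4; queue=[1,2]; order=3,0,4
step 4: dequeue 1; queue=[2]; order=3,0,4,1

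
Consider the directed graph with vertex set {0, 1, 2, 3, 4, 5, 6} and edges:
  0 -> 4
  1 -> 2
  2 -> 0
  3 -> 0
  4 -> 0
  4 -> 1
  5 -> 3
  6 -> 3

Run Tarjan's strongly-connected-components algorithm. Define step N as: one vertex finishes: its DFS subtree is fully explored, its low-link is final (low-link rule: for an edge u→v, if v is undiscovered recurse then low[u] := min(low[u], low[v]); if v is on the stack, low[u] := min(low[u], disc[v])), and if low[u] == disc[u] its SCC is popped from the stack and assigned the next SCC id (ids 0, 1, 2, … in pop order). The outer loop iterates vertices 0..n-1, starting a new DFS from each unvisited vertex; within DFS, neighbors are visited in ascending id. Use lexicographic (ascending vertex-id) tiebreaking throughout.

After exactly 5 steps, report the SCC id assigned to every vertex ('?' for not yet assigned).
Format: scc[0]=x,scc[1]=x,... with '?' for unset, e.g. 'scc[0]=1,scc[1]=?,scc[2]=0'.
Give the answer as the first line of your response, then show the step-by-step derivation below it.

scc[0]=0,scc[1]=0,scc[2]=0,scc[3]=1,scc[4]=0,scc[5]=?,scc[6]=?

step 1: low=(low[0]=0,low[1]=2,low[2]=0,low[3]=?,low[4]=0,low[5]=?,low[6]=?); scc=(scc[0]=?,scc[1]=?,scc[2]=?,scc[3]=?,scc[4]=?,scc[5]=?,scc[6]=?)
step 2: low=(low[0]=0,low[1]=0,low[2]=0,low[3]=?,low[4]=0,low[5]=?,low[6]=?); scc=(scc[0]=?,scc[1]=?,scc[2]=?,scc[3]=?,scc[4]=?,scc[5]=?,scc[6]=?)
step 3: low=(low[0]=0,low[1]=0,low[2]=0,low[3]=?,low[4]=0,low[5]=?,low[6]=?); scc=(scc[0]=?,scc[1]=?,scc[2]=?,scc[3]=?,scc[4]=?,scc[5]=?,scc[6]=?)
step 4: low=(low[0]=0,low[1]=0,low[2]=0,low[3]=?,low[4]=0,low[5]=?,low[6]=?); scc=(scc[0]=0,scc[1]=0,scc[2]=0,scc[3]=?,scc[4]=0,scc[5]=?,scc[6]=?)
step 5: low=(low[0]=0,low[1]=0,low[2]=0,low[3]=4,low[4]=0,low[5]=?,low[6]=?); scc=(scc[0]=0,scc[1]=0,scc[2]=0,scc[3]=1,scc[4]=0,scc[5]=?,scc[6]=?)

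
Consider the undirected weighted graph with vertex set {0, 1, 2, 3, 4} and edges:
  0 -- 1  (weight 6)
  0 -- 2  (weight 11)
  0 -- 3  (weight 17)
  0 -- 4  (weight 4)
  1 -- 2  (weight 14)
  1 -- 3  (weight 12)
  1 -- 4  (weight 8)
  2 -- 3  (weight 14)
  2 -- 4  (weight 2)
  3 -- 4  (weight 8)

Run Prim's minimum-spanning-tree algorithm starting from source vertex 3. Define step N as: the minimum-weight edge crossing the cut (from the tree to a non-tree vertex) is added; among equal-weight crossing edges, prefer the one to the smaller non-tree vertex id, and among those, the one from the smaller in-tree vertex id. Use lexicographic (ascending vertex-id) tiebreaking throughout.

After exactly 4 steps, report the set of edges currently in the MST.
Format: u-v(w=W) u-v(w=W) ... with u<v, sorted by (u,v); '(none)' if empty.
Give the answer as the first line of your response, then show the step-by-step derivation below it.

0-1(w=6) 0-4(w=4) 2-4(w=2) 3-4(w=8)

step 1: add edge 3-4 (w=8); MST = {3-4(w=8)}
step 2: add edge 2-4 (w=2); MST = {2-4(w=2) 3-4(w=8)}
step 3: add edge 0-4 (w=4); MST = {0-4(w=4) 2-4(w=2) 3-4(w=8)}
step 4: add edge 0-1 (w=6); MST = {0-1(w=6) 0-4(w=4) 2-4(w=2) 3-4(w=8)}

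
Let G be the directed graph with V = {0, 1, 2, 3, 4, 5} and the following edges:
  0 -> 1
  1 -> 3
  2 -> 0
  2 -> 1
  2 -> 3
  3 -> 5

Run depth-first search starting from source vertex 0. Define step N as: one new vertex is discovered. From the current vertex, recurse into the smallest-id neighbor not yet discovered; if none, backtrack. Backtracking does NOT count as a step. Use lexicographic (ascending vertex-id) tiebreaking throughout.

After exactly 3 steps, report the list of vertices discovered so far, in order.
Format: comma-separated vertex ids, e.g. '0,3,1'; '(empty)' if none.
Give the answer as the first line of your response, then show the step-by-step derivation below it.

0,1,3

step 1: discover 0; path=0; order=0
step 2: discover 1; path=0>1; order=0,1
step 3: discover 3; path=0>1>3; order=0,1,3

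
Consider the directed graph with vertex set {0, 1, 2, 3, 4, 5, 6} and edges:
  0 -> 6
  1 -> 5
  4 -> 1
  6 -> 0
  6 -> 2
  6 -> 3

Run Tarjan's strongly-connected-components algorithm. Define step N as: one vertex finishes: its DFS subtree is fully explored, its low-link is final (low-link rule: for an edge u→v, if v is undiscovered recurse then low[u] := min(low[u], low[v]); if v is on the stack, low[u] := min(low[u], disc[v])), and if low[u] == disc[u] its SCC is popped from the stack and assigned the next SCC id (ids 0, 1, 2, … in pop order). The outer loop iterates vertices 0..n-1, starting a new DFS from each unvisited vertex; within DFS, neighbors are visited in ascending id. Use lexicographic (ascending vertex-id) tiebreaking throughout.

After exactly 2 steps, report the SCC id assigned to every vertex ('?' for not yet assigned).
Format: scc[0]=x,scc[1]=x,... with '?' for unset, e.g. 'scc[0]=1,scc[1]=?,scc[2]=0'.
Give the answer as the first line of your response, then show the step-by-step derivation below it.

scc[0]=?,scc[1]=?,scc[2]=0,scc[3]=1,scc[4]=?,scc[5]=?,scc[6]=?

step 1: low=(low[0]=0,low[1]=?,low[2]=2,low[3]=?,low[4]=?,low[5]=?,low[6]=0); scc=(scc[0]=?,scc[1]=?,scc[2]=0,scc[3]=?,scc[4]=?,scc[5]=?,scc[6]=?)
step 2: low=(low[0]=0,low[1]=?,low[2]=2,low[3]=3,low[4]=?,low[5]=?,low[6]=0); scc=(scc[0]=?,scc[1]=?,scc[2]=0,scc[3]=1,scc[4]=?,scc[5]=?,scc[6]=?)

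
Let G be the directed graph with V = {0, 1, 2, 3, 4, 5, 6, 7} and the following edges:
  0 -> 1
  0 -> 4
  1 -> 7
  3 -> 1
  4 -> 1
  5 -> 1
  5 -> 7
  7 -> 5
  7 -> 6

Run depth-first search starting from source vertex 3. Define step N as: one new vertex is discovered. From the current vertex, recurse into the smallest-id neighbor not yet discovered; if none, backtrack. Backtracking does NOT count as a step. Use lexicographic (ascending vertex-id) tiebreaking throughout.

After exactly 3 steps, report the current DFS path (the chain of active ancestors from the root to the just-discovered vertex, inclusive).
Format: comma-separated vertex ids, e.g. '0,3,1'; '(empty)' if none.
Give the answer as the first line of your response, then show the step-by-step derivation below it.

3,1,7

step 1: discover 3; path=3; order=3
step 2: discover 1; path=3>1; order=3,1
step 3: discover 7; path=3>1>7; order=3,1,7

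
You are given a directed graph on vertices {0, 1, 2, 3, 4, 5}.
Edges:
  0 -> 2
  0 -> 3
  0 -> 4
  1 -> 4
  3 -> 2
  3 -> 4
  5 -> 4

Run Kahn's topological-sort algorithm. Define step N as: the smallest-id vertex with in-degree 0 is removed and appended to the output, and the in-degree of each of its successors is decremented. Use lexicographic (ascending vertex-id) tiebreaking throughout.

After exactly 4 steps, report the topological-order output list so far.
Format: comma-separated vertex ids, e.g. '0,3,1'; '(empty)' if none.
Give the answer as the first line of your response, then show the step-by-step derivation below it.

0,1,3,2

step 1: output 0; order=[0]; indeg=(0,0,1,0,3,0)
step 2: output 1; order=[0,1]; indeg=(0,0,1,0,2,0)
step 3: output 3; order=[0,1,3]; indeg=(0,0,0,0,1,0)
step 4: output 2; order=[0,1,3,2]; indeg=(0,0,0,0,1,0)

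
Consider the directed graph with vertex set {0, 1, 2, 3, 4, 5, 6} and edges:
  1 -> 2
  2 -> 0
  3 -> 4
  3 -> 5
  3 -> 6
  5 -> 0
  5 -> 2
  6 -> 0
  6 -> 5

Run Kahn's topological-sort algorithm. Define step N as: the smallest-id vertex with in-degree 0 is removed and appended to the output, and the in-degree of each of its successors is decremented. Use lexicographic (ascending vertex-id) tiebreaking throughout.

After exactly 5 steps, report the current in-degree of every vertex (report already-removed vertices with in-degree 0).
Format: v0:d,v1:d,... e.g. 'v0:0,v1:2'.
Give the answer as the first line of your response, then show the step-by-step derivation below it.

v0:1,v1:0,v2:0,v3:0,v4:0,v5:0,v6:0

step 1: output 1; order=[1]; indeg=(3,0,1,0,1,2,1)
step 2: output 3; order=[1,3]; indeg=(3,0,1,0,0,1,0)
step 3: output 4; order=[1,3,4]; indeg=(3,0,1,0,0,1,0)
step 4: output 6; order=[1,3,4,6]; indeg=(2,0,1,0,0,0,0)
step 5: output 5; order=[1,3,4,6,5]; indeg=(1,0,0,0,0,0,0)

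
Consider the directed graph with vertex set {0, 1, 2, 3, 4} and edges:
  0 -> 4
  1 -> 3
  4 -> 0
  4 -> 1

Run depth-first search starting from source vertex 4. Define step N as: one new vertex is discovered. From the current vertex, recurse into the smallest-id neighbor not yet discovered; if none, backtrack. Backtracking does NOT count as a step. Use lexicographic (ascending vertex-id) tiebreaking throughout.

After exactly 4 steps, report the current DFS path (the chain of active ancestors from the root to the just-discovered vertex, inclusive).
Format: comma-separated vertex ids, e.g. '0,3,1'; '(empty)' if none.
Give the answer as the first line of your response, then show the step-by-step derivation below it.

4,1,3

step 1: discover 4; path=4; order=4
step 2: discover 0; path=4>0; order=4,0
step 3: discover 1; path=4>1; order=4,0,1
step 4: discover 3; path=4>1>3; order=4,0,1,3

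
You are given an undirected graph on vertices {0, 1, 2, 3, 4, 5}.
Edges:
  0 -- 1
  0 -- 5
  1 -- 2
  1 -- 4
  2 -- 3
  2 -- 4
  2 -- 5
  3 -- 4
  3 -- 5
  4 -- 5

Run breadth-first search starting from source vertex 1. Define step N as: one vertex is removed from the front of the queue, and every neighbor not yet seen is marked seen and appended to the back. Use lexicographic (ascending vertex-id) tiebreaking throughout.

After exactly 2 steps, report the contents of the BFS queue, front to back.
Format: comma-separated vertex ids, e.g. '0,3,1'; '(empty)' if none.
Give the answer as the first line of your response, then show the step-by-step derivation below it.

2,4,5

step 1: dequeue 1; queue=[0,2,4]; order=1
step 2: dequeue 0; queue=[2,4,5]; order=1,0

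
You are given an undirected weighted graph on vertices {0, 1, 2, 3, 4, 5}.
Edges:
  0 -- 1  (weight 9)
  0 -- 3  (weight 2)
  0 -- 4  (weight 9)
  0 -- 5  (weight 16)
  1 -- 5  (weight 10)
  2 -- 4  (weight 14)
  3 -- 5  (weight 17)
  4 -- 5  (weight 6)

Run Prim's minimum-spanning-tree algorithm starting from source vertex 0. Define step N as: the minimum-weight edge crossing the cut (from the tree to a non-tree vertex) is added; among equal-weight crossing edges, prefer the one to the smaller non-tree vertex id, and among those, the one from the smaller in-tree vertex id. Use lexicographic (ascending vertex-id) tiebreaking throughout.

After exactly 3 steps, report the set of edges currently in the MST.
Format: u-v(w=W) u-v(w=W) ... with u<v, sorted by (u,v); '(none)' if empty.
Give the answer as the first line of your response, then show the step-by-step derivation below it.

0-1(w=9) 0-3(w=2) 0-4(w=9)

step 1: add edge 0-3 (w=2); MST = {0-3(w=2)}
step 2: add edge 0-1 (w=9); MST = {0-1(w=9) 0-3(w=2)}
step 3: add edge 0-4 (w=9); MST = {0-1(w=9) 0-3(w=2) 0-4(w=9)}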